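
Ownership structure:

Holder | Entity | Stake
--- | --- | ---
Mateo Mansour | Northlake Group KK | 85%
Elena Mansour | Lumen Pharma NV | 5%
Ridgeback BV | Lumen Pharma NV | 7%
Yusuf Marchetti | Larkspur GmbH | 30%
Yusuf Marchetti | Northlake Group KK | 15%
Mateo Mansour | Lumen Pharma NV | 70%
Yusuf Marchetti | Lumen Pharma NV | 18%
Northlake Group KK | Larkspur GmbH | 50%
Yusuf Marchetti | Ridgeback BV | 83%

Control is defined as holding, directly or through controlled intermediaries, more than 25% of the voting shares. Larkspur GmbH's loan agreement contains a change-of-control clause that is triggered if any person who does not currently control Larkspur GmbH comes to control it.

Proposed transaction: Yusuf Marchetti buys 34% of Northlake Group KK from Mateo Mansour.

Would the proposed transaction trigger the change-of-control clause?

The purchase adds only to Yusuf's holdings (Mateo's stake shrinks), so Yusuf is the only person who could newly come to control Larkspur.
Yusuf holds 30% of Larkspur, so Yusuf controls Larkspur.
So Yusuf already controls Larkspur before the transaction.
After the purchase, Yusuf's direct stake in Northlake rises to 15% + 34% = 49%, and Mateo's stake falls to 51%.
Yusuf controlled Larkspur already, so this is not a new person acquiring control; every other person's position is unchanged or reduced.
No new person acquires control, so the clause is not triggered.

No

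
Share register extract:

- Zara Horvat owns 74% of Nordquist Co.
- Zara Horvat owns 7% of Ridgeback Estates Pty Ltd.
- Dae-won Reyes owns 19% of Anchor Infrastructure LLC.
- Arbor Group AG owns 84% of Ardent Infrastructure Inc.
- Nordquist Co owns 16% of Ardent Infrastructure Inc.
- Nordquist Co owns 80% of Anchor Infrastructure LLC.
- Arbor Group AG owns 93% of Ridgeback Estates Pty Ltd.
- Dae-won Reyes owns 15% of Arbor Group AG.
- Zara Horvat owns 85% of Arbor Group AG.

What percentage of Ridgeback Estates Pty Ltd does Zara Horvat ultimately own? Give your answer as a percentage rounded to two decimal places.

Zara reaches Ridgeback along 2 paths.
Via Arbor: 85% × 93% = 79.05%.
Direct stake: 7% = 7%.
Total: 79.05% + 7% = 86.05%.

86.05%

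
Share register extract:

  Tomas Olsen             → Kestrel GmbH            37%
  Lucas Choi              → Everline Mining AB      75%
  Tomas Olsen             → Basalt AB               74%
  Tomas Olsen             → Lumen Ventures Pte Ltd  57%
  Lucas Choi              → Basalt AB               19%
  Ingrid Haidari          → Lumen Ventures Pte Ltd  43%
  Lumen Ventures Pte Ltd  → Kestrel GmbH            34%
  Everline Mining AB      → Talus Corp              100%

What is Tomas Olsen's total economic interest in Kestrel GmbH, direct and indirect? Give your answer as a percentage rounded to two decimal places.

56.38%

Tomas reaches Kestrel along 2 paths.
Via Lumen: 57% × 34% = 19.38%.
Direct stake: 37% = 37%.
Total: 19.38% + 37% = 56.38%.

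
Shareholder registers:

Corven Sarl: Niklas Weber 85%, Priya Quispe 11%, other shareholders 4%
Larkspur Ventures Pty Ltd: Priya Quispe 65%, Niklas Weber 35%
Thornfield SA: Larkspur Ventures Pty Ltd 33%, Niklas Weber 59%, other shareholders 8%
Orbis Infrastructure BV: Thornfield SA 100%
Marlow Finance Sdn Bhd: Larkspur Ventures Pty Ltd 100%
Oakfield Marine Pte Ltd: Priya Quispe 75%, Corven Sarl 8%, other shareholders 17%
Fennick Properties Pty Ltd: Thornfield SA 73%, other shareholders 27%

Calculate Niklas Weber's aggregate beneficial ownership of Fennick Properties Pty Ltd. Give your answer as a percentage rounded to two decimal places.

51.50%

Niklas reaches Fennick along 2 paths.
Via Larkspur → Thornfield: 35% × 33% × 73% = 8.4315%.
Via Thornfield: 59% × 73% = 43.07%.
Total: 8.4315% + 43.07% = 51.5015%.
Rounded: 51.50%.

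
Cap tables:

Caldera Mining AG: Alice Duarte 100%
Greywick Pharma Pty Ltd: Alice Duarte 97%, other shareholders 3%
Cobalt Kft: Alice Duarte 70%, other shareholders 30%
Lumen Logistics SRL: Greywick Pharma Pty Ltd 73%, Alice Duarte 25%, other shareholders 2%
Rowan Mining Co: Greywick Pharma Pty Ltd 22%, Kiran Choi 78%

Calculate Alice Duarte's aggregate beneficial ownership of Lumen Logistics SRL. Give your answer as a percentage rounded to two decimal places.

95.81%

Alice reaches Lumen along 2 paths.
Via Greywick: 97% × 73% = 70.81%.
Direct stake: 25% = 25%.
Total: 70.81% + 25% = 95.81%.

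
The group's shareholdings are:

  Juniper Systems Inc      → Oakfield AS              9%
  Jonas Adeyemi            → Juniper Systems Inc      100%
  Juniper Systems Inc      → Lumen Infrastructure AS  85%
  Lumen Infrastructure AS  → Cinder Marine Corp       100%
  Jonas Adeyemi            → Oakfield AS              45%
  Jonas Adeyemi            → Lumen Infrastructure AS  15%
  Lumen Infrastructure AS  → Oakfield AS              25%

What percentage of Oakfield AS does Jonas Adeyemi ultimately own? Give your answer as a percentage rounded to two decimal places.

79.00%

Jonas reaches Oakfield along 4 paths.
Via Lumen: 15% × 25% = 3.75%.
Via Juniper → Lumen: 100% × 85% × 25% = 21.25%.
Direct stake: 45% = 45%.
Via Juniper: 100% × 9% = 9%.
Total: 3.75% + 21.25% + 45% + 9% = 79%.
Rounded: 79.00%.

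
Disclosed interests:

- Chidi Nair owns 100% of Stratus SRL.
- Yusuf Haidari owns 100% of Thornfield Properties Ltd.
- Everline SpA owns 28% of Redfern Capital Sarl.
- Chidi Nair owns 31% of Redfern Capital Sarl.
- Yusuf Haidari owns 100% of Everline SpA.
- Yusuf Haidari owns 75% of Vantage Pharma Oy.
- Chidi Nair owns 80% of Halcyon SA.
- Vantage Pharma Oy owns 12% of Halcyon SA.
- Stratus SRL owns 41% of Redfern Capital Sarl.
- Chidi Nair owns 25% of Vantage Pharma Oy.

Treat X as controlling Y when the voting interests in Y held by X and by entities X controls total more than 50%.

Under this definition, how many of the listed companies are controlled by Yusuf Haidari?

Yusuf holds 75% of Vantage, so Yusuf controls Vantage.
Yusuf holds 100% of Everline, so Yusuf controls Everline.
Yusuf holds 100% of Thornfield, so Yusuf controls Thornfield.
No other company's threshold is met.
Yusuf controls 3 companies.

3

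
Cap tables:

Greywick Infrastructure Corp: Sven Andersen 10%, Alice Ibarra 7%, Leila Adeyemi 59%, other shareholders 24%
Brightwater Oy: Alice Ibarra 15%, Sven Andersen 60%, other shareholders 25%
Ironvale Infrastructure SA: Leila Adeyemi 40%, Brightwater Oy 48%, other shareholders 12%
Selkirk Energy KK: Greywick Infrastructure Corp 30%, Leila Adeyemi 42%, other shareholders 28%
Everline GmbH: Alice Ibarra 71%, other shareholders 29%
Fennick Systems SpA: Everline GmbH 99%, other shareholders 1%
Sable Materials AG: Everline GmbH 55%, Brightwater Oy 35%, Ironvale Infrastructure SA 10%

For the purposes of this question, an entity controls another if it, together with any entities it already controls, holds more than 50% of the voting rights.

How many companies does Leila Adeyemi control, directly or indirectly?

Leila holds 59% of Greywick, so Leila controls Greywick.
Greywick and Leila together hold 30% + 42% = 72% of Selkirk, so Leila controls Selkirk.
No other company's threshold is met.
Leila controls 2 companies.

2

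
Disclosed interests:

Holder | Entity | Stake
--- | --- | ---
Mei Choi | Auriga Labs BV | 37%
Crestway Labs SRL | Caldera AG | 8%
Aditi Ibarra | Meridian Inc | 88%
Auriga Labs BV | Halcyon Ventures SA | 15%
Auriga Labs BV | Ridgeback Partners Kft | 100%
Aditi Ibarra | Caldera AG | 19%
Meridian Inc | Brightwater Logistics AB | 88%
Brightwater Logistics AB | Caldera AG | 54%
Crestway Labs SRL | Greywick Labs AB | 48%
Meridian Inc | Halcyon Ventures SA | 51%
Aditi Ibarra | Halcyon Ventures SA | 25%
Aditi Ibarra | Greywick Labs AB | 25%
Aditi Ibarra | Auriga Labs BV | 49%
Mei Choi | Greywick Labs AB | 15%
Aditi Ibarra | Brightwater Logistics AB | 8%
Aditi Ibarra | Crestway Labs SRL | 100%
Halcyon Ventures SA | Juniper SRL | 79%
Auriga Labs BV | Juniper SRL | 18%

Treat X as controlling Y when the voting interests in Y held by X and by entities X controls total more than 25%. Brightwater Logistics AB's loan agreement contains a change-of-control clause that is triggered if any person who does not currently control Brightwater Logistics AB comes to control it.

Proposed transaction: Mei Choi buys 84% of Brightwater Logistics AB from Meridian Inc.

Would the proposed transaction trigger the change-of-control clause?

Yes

The purchase adds only to Mei's holdings (Meridian's stake shrinks), so Mei is the only person who could newly come to control Brightwater.
Mei holds 37% of Auriga, so Mei controls Auriga.
Auriga holds 100% of Ridgeback, so Mei controls Ridgeback.
Neither Mei nor any entity Mei controls holds any voting interest in Brightwater.
So before the transaction, Mei does not control Brightwater.
After the purchase, Mei holds 84% of Brightwater directly, and Meridian's stake falls to 4%.
Mei holds 84% of Brightwater, so Mei controls Brightwater.
Mei did not control Brightwater before and does after, so the clause is triggered.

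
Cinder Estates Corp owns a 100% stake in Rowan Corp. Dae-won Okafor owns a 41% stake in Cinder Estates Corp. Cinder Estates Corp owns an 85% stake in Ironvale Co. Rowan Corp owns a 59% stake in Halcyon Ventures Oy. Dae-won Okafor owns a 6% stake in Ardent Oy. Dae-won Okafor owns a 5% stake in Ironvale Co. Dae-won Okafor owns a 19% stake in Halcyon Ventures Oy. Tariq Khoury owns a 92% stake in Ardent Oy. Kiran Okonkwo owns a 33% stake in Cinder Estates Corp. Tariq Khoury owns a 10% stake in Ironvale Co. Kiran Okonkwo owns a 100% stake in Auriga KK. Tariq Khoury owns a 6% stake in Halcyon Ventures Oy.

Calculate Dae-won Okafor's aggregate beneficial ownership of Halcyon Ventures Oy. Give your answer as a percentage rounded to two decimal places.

Dae-won reaches Halcyon along 2 paths.
Direct stake: 19% = 19%.
Via Cinder → Rowan: 41% × 100% × 59% = 24.19%.
Total: 19% + 24.19% = 43.19%.

43.19%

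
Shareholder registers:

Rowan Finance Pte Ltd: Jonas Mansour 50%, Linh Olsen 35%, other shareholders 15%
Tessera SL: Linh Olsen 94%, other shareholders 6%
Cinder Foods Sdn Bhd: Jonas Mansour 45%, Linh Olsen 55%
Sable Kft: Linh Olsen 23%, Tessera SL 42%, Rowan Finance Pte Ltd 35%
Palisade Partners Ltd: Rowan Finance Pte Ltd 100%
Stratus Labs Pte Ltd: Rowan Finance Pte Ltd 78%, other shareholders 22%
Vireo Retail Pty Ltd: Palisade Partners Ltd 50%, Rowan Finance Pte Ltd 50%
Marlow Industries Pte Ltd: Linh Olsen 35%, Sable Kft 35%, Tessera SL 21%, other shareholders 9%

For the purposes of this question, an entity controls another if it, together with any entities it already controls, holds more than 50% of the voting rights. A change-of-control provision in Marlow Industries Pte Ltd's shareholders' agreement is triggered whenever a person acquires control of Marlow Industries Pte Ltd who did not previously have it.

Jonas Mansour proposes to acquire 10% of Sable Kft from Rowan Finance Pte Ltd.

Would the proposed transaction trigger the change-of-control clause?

The purchase adds only to Jonas's holdings (Rowan's stake shrinks), so Jonas is the only person who could newly come to control Marlow.
Jonas's largest direct stake is 50% in Rowan, which does not meet the threshold, so Jonas controls no company.
Neither Jonas nor any entity Jonas controls holds any voting interest in Marlow.
So before the transaction, Jonas does not control Marlow.
After the purchase, Jonas holds 10% of Sable directly, and Rowan's stake falls to 25%.
Jonas's side now holds 10% of Sable, not > 50%, so Jonas still does not control Sable.
After the transaction, neither Jonas nor any entity Jonas controls holds a voting interest in Marlow, so Jonas still does not control it.
No new person acquires control, so the clause is not triggered.

No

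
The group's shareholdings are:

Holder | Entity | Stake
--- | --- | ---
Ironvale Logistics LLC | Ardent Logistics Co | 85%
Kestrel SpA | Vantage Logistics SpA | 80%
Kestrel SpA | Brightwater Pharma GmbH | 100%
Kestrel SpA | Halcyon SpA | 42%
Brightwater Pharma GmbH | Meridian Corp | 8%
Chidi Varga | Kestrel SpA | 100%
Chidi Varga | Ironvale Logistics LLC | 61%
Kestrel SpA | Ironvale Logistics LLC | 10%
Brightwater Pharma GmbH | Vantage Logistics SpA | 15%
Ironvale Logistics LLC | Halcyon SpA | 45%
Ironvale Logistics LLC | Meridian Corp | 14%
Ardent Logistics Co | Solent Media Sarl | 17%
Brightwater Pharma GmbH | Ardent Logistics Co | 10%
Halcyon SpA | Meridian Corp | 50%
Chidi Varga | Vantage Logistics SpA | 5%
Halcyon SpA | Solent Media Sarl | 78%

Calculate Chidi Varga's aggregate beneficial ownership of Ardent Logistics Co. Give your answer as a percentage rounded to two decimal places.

Chidi reaches Ardent along 3 paths.
Via Kestrel → Brightwater: 100% × 100% × 10% = 10%.
Via Kestrel → Ironvale: 100% × 10% × 85% = 8.5%.
Via Ironvale: 61% × 85% = 51.85%.
Total: 10% + 8.5% + 51.85% = 70.35%.

70.35%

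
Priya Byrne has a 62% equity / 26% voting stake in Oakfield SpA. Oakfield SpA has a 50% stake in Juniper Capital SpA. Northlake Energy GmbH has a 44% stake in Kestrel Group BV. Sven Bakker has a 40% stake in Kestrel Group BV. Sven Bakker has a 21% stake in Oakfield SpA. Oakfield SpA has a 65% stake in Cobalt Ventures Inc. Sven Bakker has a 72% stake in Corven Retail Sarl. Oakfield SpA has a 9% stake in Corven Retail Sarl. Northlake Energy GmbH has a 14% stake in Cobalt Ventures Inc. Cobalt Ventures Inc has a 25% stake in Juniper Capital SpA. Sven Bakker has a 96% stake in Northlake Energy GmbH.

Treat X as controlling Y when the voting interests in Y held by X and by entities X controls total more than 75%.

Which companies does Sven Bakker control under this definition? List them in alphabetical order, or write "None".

Sven holds 96% of Northlake, so Sven controls Northlake.
Sven and Northlake together hold 40% + 44% = 84% of Kestrel, so Sven controls Kestrel.
No other company's threshold is met.

Kestrel Group BV, Northlake Energy GmbH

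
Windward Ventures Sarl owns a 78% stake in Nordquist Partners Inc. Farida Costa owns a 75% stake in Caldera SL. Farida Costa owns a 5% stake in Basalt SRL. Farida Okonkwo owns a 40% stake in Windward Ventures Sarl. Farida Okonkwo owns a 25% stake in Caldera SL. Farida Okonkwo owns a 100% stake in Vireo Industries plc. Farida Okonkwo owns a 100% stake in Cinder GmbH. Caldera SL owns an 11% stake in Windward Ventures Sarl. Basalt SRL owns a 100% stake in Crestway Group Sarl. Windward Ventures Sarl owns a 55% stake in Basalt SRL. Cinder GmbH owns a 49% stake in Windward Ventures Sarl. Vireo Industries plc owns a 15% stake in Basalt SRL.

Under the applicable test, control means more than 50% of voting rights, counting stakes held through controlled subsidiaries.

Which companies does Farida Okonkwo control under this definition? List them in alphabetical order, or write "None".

Basalt SRL, Cinder GmbH, Crestway Group Sarl, Nordquist Partners Inc, Vireo Industries plc, Windward Ventures Sarl

Farida Okonkwo holds 100% of Cinder, so Farida Okonkwo controls Cinder.
Farida Okonkwo holds 100% of Vireo, so Farida Okonkwo controls Vireo.
Cinder and Farida Okonkwo together hold 49% + 40% = 89% of Windward, so Farida Okonkwo controls Windward.
Windward holds 78% of Nordquist, so Farida Okonkwo controls Nordquist.
Vireo and Windward together hold 15% + 55% = 70% of Basalt, so Farida Okonkwo controls Basalt.
Basalt holds 100% of Crestway, so Farida Okonkwo controls Crestway.
No other company's threshold is met.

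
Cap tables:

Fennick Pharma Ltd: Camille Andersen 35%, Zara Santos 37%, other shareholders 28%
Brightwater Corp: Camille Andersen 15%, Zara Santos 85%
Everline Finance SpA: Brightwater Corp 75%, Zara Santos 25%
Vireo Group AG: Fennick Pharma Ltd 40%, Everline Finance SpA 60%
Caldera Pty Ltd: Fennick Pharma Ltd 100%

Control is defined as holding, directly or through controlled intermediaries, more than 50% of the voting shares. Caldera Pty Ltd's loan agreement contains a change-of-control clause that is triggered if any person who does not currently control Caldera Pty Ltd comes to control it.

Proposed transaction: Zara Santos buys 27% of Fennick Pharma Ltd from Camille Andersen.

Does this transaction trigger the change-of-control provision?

Yes

The purchase adds only to Zara's holdings (Camille's stake shrinks), so Zara is the only person who could newly come to control Caldera.
Zara holds 85% of Brightwater, so Zara controls Brightwater.
Brightwater and Zara together hold 75% + 25% = 100% of Everline, so Zara controls Everline.
Everline holds 60% of Vireo, so Zara controls Vireo.
Neither Zara nor any entity Zara controls holds any voting interest in Caldera.
So before the transaction, Zara does not control Caldera.
After the purchase, Zara's direct stake in Fennick rises to 37% + 27% = 64%, and Camille's stake falls to 8%.
Zara holds 64% of Fennick, so Zara controls Fennick.
Fennick holds 100% of Caldera, so Zara controls Caldera.
Zara did not control Caldera before and does after, so the clause is triggered.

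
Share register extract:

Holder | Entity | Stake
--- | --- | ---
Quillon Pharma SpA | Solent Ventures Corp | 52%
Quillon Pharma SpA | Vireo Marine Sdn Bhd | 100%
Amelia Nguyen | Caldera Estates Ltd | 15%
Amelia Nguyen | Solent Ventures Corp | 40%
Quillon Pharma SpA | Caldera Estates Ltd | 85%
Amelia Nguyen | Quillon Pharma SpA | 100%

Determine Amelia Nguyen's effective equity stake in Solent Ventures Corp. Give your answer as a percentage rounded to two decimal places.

Amelia reaches Solent along 2 paths.
Via Quillon: 100% × 52% = 52%.
Direct stake: 40% = 40%.
Total: 52% + 40% = 92%.
Rounded: 92.00%.

92.00%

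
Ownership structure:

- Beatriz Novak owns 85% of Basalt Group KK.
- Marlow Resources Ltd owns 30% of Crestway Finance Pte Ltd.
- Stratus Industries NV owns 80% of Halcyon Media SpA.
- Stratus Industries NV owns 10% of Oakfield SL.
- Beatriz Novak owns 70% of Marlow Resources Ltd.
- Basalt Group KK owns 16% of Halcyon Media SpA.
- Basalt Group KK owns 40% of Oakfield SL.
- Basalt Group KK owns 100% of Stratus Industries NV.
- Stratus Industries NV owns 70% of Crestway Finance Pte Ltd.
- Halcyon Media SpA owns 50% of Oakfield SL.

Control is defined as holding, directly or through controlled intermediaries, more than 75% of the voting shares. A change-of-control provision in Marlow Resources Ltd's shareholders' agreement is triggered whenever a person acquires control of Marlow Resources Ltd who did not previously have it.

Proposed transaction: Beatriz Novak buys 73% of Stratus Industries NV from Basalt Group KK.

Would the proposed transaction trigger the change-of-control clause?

No

The purchase adds only to Beatriz's holdings (Basalt's stake shrinks), so Beatriz is the only person who could newly come to control Marlow.
Beatriz holds 85% of Basalt, so Beatriz controls Basalt.
Basalt holds 100% of Stratus, so Beatriz controls Stratus.
Basalt and Stratus together hold 16% + 80% = 96% of Halcyon, so Beatriz controls Halcyon.
Stratus and Basalt and Halcyon together hold 10% + 40% + 50% = 100% of Oakfield, so Beatriz controls Oakfield.
In Marlow, Beatriz's side holds only 70%, not > 75%.
So before the transaction, Beatriz does not control Marlow.
After the purchase, Beatriz holds 73% of Stratus directly, and Basalt's stake falls to 27%.
Basalt and Beatriz together hold 27% + 73% = 100% of Stratus, so Beatriz controls Stratus.
After the transaction, Beatriz's side holds 70% of Marlow, not > 75%, so Beatriz still does not control Marlow.
No new person acquires control, so the clause is not triggered.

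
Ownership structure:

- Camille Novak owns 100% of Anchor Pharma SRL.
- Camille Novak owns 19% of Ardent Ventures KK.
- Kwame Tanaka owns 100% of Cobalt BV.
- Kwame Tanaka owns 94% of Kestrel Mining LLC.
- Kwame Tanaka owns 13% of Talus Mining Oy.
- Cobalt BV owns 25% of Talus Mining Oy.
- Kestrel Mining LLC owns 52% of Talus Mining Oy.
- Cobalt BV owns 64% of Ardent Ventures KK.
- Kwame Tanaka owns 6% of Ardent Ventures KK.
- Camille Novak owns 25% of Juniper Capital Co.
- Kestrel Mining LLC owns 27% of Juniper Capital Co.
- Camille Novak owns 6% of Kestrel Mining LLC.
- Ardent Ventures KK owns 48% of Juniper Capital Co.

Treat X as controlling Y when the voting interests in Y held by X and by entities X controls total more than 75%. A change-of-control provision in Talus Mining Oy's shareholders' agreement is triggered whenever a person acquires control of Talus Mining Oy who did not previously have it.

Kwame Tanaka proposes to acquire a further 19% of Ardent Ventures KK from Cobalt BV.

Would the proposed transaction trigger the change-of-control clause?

No

The purchase adds only to Kwame's holdings (Cobalt's stake shrinks), so Kwame is the only person who could newly come to control Talus.
Kwame holds 94% of Kestrel, so Kwame controls Kestrel.
Kwame holds 100% of Cobalt, so Kwame controls Cobalt.
Cobalt and Kestrel and Kwame together hold 25% + 52% + 13% = 90% of Talus, so Kwame controls Talus.
So Kwame already controls Talus before the transaction.
After the purchase, Kwame's direct stake in Ardent rises to 6% + 19% = 25%, and Cobalt's stake falls to 45%.
Kwame controlled Talus already, so this is not a new person acquiring control; every other person's position is unchanged or reduced.
No new person acquires control, so the clause is not triggered.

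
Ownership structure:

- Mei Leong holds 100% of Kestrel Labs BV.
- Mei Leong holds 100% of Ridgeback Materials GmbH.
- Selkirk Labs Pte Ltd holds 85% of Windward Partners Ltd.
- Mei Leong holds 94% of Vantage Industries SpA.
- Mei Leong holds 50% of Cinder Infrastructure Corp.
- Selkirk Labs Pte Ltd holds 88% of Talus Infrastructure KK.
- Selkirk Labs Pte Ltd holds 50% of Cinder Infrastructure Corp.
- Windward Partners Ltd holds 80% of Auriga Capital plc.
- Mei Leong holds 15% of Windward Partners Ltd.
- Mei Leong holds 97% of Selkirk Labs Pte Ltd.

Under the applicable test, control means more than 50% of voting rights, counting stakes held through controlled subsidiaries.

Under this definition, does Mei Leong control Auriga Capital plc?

Yes

Mei holds 97% of Selkirk, so Mei controls Selkirk.
Mei and Selkirk together hold 15% + 85% = 100% of Windward, so Mei controls Windward.
Windward holds 80% of Auriga, so Mei controls Auriga.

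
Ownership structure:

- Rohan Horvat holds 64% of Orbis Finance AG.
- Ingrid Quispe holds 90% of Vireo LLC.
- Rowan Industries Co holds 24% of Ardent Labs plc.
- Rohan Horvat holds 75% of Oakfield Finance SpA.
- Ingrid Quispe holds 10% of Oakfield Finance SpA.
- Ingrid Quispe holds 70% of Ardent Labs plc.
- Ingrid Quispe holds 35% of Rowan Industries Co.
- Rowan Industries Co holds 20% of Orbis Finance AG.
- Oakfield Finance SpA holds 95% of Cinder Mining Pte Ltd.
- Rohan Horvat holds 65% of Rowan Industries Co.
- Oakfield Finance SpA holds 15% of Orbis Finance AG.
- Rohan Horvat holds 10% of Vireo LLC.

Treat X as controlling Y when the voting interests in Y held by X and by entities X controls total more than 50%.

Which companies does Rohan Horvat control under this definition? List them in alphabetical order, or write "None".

Rohan holds 65% of Rowan, so Rohan controls Rowan.
Rohan holds 75% of Oakfield, so Rohan controls Oakfield.
Oakfield and Rowan and Rohan together hold 15% + 20% + 64% = 99% of Orbis, so Rohan controls Orbis.
Oakfield holds 95% of Cinder, so Rohan controls Cinder.
No other company's threshold is met.

Cinder Mining Pte Ltd, Oakfield Finance SpA, Orbis Finance AG, Rowan Industries Co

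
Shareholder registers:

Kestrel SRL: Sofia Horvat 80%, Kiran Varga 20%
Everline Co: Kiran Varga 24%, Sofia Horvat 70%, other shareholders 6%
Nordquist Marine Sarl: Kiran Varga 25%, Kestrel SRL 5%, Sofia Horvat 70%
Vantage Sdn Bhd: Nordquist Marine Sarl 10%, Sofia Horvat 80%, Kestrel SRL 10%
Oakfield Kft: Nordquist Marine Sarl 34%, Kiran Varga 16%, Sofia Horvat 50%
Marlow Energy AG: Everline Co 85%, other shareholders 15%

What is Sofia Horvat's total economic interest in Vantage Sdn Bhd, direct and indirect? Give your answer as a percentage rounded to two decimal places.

95.40%

Sofia reaches Vantage along 4 paths.
Via Kestrel → Nordquist: 80% × 5% × 10% = 0.4%.
Via Nordquist: 70% × 10% = 7%.
Direct stake: 80% = 80%.
Via Kestrel: 80% × 10% = 8%.
Total: 0.4% + 7% + 80% + 8% = 95.4%.
Rounded: 95.40%.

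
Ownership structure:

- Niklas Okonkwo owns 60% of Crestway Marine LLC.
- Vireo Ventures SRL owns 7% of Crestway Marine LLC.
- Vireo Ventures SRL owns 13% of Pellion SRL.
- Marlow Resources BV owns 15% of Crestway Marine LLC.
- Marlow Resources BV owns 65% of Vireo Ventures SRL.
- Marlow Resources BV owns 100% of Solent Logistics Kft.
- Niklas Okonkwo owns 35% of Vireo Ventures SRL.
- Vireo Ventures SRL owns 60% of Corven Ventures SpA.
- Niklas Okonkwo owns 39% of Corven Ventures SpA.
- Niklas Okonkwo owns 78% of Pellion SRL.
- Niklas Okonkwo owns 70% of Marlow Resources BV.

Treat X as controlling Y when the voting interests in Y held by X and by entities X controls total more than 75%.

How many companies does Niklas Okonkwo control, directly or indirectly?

Niklas holds 78% of Pellion, so Niklas controls Pellion.
No other company's threshold is met.
Niklas controls 1 company.

1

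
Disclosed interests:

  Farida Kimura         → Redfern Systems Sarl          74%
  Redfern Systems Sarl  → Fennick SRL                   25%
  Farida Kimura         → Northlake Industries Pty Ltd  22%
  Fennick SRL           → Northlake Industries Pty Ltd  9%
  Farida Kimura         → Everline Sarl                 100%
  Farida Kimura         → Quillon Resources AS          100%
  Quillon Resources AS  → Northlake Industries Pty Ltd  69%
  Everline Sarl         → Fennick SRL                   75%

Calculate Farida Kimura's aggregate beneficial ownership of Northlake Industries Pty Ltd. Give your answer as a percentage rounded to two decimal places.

99.42%

Farida reaches Northlake along 4 paths.
Via Quillon: 100% × 69% = 69%.
Via Redfern → Fennick: 74% × 25% × 9% = 1.665%.
Via Everline → Fennick: 100% × 75% × 9% = 6.75%.
Direct stake: 22% = 22%.
Total: 69% + 1.665% + 6.75% + 22% = 99.415%.
Rounded: 99.42%.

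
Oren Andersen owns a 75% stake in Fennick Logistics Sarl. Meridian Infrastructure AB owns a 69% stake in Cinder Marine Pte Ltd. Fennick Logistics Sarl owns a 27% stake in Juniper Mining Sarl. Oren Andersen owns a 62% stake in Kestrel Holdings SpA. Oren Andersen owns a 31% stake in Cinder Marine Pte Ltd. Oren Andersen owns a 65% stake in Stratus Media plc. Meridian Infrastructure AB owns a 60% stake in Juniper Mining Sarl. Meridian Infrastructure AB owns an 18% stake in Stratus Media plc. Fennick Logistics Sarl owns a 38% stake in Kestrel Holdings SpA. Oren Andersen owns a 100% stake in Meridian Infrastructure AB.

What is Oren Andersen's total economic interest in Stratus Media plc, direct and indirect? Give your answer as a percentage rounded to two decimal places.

83.00%

Oren reaches Stratus along 2 paths.
Via Meridian: 100% × 18% = 18%.
Direct stake: 65% = 65%.
Total: 18% + 65% = 83%.
Rounded: 83.00%.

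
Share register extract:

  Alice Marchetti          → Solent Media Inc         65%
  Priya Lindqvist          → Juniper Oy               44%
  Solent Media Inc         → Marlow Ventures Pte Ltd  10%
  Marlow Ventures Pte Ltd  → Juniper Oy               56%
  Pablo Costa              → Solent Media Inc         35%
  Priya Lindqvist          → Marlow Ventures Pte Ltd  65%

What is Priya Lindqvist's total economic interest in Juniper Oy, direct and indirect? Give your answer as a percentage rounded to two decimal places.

80.40%

Priya reaches Juniper along 2 paths.
Direct stake: 44% = 44%.
Via Marlow: 65% × 56% = 36.4%.
Total: 44% + 36.4% = 80.4%.
Rounded: 80.40%.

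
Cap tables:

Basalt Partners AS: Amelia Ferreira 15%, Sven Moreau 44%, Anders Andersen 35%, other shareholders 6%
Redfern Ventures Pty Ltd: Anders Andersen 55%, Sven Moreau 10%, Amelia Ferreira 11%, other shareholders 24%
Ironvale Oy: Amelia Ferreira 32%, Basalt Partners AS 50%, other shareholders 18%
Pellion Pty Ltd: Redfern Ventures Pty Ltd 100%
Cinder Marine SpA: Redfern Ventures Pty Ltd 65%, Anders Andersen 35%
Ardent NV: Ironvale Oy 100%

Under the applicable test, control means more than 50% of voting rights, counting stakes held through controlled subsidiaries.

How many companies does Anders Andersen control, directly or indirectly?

3

Anders holds 55% of Redfern, so Anders controls Redfern.
Redfern holds 100% of Pellion, so Anders controls Pellion.
Redfern and Anders together hold 65% + 35% = 100% of Cinder, so Anders controls Cinder.
No other company's threshold is met.
Anders controls 3 companies.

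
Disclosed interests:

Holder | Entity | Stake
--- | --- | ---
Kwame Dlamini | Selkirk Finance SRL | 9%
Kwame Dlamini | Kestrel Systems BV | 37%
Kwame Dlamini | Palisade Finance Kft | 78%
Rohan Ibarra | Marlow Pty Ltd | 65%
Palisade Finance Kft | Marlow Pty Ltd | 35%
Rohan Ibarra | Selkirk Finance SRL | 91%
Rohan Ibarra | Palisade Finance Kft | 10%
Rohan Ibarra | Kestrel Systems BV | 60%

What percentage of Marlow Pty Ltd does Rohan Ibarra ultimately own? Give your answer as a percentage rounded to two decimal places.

Rohan reaches Marlow along 2 paths.
Direct stake: 65% = 65%.
Via Palisade: 10% × 35% = 3.5%.
Total: 65% + 3.5% = 68.5%.
Rounded: 68.50%.

68.50%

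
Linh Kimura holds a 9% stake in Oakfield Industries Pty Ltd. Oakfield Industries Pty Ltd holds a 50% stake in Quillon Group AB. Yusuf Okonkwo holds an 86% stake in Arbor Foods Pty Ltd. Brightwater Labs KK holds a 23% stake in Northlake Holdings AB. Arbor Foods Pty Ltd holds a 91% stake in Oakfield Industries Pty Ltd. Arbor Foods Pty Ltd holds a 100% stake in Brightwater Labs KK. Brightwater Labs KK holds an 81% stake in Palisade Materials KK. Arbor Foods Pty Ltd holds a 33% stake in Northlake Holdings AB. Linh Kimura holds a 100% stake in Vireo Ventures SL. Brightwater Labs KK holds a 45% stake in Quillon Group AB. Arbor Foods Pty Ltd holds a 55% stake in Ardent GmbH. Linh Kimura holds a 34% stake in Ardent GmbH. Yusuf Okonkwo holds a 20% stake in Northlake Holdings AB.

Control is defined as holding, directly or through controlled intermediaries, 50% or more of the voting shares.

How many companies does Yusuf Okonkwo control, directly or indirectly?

7

Yusuf holds 86% of Arbor, so Yusuf controls Arbor.
Arbor holds 100% of Brightwater, so Yusuf controls Brightwater.
Arbor holds 91% of Oakfield, so Yusuf controls Oakfield.
Brightwater and Yusuf and Arbor together hold 23% + 20% + 33% = 76% of Northlake, so Yusuf controls Northlake.
Brightwater and Oakfield together hold 45% + 50% = 95% of Quillon, so Yusuf controls Quillon.
Brightwater holds 81% of Palisade, so Yusuf controls Palisade.
Arbor holds 55% of Ardent, so Yusuf controls Ardent.
No other company's threshold is met.
Yusuf controls 7 companies.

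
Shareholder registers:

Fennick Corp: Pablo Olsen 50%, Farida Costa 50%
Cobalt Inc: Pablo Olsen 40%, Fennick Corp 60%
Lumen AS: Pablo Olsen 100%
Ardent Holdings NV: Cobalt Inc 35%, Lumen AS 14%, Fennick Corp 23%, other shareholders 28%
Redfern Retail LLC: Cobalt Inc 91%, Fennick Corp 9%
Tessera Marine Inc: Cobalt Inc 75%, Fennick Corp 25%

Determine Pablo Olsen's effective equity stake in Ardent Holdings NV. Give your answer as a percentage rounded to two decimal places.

50.00%

Pablo reaches Ardent along 4 paths.
Via Cobalt: 40% × 35% = 14%.
Via Fennick → Cobalt: 50% × 60% × 35% = 10.5%.
Via Lumen: 100% × 14% = 14%.
Via Fennick: 50% × 23% = 11.5%.
Total: 14% + 10.5% + 14% + 11.5% = 50%.
Rounded: 50.00%.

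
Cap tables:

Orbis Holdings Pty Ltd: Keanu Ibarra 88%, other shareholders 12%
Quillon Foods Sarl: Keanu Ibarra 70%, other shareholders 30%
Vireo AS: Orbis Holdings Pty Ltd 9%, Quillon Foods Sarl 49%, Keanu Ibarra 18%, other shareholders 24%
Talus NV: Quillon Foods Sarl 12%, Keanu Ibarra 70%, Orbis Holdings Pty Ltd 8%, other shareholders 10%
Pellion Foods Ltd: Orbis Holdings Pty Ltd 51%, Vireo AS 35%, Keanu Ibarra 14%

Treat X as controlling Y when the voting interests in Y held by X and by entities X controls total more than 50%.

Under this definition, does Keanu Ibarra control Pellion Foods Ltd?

Keanu holds 88% of Orbis, so Keanu controls Orbis.
Keanu holds 70% of Quillon, so Keanu controls Quillon.
Orbis and Quillon and Keanu together hold 9% + 49% + 18% = 76% of Vireo, so Keanu controls Vireo.
Orbis and Vireo and Keanu together hold 51% + 35% + 14% = 100% of Pellion, so Keanu controls Pellion.

Yes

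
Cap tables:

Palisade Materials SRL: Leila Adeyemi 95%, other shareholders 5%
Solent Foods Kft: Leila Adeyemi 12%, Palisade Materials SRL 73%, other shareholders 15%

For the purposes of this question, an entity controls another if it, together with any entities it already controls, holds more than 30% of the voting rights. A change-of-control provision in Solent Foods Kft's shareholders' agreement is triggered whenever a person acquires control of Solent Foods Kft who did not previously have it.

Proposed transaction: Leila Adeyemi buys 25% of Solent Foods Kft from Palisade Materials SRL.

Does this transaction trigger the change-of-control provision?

The purchase adds only to Leila's holdings (Palisade's stake shrinks), so Leila is the only person who could newly come to control Solent.
Leila holds 95% of Palisade, so Leila controls Palisade.
Leila and Palisade together hold 12% + 73% = 85% of Solent, so Leila controls Solent.
So Leila already controls Solent before the transaction.
After the purchase, Leila's direct stake in Solent rises to 12% + 25% = 37%, and Palisade's stake falls to 48%.
Leila controlled Solent already, so this is not a new person acquiring control; every other person's position is unchanged or reduced.
No new person acquires control, so the clause is not triggered.

No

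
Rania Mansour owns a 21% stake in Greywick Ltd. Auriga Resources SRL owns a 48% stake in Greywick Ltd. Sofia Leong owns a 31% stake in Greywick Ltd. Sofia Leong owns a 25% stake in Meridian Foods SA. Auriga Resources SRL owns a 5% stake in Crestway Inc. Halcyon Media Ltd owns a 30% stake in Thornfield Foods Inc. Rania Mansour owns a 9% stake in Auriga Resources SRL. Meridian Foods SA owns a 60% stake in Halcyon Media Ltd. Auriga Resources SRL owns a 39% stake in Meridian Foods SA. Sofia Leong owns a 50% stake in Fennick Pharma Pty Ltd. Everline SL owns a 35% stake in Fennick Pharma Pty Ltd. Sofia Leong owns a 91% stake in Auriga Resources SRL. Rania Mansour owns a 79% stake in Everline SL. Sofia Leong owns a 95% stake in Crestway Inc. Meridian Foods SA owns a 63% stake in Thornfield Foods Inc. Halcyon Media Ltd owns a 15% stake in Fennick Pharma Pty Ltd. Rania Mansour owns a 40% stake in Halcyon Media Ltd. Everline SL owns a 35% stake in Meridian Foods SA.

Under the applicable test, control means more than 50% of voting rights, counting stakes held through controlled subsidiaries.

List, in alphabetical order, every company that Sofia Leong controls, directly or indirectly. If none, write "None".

Auriga Resources SRL, Crestway Inc, Fennick Pharma Pty Ltd, Greywick Ltd, Halcyon Media Ltd, Meridian Foods SA, Thornfield Foods Inc

Sofia holds 91% of Auriga, so Sofia controls Auriga.
Auriga and Sofia together hold 48% + 31% = 79% of Greywick, so Sofia controls Greywick.
Sofia and Auriga together hold 25% + 39% = 64% of Meridian, so Sofia controls Meridian.
Meridian holds 60% of Halcyon, so Sofia controls Halcyon.
Sofia and Auriga together hold 95% + 5% = 100% of Crestway, so Sofia controls Crestway.
Halcyon and Meridian together hold 30% + 63% = 93% of Thornfield, so Sofia controls Thornfield.
Sofia and Halcyon together hold 50% + 15% = 65% of Fennick, so Sofia controls Fennick.
No other company's threshold is met.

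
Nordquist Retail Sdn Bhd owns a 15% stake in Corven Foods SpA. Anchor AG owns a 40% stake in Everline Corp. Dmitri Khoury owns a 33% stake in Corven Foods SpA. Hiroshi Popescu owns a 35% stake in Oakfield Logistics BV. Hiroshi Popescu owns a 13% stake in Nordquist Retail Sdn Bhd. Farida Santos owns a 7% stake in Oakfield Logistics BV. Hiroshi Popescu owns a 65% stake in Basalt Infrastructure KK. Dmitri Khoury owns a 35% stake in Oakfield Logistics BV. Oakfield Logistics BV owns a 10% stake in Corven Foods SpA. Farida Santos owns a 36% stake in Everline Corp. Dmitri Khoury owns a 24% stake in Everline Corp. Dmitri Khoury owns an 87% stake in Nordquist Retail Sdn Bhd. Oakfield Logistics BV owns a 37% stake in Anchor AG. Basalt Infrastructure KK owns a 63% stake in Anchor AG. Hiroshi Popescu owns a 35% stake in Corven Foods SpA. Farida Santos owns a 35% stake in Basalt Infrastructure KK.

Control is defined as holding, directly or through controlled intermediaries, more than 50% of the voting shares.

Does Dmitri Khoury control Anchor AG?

Dmitri holds 87% of Nordquist, so Dmitri controls Nordquist.
Neither Dmitri nor any entity Dmitri controls holds any voting interest in Anchor.
So Dmitri does not control Anchor.

No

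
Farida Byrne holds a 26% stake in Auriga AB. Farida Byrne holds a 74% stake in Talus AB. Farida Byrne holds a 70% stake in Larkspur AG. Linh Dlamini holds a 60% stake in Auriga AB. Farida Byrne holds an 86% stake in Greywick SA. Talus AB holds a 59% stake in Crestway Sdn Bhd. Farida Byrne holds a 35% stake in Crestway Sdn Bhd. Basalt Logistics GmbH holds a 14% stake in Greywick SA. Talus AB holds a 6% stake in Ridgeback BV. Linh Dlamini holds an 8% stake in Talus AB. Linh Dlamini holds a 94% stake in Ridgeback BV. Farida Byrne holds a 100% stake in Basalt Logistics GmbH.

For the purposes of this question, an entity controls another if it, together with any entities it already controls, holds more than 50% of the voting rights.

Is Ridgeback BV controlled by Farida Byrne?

No

Farida holds 74% of Talus, so Farida controls Talus.
Farida holds 100% of Basalt, so Farida controls Basalt.
Farida holds 70% of Larkspur, so Farida controls Larkspur.
Farida and Basalt together hold 86% + 14% = 100% of Greywick, so Farida controls Greywick.
Talus and Farida together hold 59% + 35% = 94% of Crestway, so Farida controls Crestway.
In Ridgeback, Farida's side holds only 6%, not > 50%.
So Farida does not control Ridgeback.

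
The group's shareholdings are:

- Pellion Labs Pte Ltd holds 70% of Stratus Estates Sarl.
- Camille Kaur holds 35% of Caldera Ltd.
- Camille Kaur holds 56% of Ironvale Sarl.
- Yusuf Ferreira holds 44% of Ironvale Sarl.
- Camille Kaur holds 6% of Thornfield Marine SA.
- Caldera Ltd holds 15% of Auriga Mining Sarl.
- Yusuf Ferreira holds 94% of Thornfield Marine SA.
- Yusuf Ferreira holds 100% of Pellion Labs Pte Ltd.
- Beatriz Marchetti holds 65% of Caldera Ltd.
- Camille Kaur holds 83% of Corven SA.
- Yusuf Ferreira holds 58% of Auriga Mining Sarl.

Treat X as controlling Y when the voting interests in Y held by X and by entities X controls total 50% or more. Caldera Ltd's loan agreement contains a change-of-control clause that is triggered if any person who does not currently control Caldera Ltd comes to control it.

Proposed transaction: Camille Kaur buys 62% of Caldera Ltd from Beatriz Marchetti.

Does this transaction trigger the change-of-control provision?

Yes

The purchase adds only to Camille's holdings (Beatriz's stake shrinks), so Camille is the only person who could newly come to control Caldera.
Camille holds 56% of Ironvale, so Camille controls Ironvale.
Camille holds 83% of Corven, so Camille controls Corven.
In Caldera, Camille's side holds only 35%, not ≥ 50%.
So before the transaction, Camille does not control Caldera.
After the purchase, Camille's direct stake in Caldera rises to 35% + 62% = 97%, and Beatriz's stake falls to 3%.
Camille holds 97% of Caldera, so Camille controls Caldera.
Camille did not control Caldera before and does after, so the clause is triggered.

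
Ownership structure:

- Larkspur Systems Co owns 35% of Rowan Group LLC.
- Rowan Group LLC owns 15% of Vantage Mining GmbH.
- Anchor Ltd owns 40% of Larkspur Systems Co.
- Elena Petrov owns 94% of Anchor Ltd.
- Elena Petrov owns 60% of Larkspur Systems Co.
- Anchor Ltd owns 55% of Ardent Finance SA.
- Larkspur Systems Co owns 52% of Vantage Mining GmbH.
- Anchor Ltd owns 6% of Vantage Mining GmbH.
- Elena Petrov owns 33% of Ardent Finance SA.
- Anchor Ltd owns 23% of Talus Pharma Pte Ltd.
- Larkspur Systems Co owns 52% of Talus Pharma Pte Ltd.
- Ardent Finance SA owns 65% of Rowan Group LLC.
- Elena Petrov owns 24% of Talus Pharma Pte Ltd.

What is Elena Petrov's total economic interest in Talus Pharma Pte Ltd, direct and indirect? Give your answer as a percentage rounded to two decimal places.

Elena reaches Talus along 4 paths.
Direct stake: 24% = 24%.
Via Larkspur: 60% × 52% = 31.2%.
Via Anchor → Larkspur: 94% × 40% × 52% = 19.552%.
Via Anchor: 94% × 23% = 21.62%.
Total: 24% + 31.2% + 19.552% + 21.62% = 96.372%.
Rounded: 96.37%.

96.37%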